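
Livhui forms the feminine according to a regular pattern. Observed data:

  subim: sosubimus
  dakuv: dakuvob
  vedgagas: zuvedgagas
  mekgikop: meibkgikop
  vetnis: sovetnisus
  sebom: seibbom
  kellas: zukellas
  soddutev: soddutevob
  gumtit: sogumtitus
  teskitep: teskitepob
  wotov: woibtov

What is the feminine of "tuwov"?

tuibwov

"tuwov" has last vowel 'o'. The stems whose last vowel is 'o' (mekgikop → meibkgikop, wotov → woibtov, sebom → seibbom) insert -ib- after the first vowel.
So tuwov → tuibwov.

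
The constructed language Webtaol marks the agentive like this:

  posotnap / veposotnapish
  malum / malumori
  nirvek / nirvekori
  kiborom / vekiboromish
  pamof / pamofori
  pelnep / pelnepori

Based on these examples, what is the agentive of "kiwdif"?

malum and kiborom both end in -m yet inflect differently (malumori, vekiboromish), so the final letter is not what conditions the rule; the number of vowels is.
"kiwdif" has 2 vowels. The stems with 2 vowels (malum → malumori, nirvek → nirvekori, pamof → pamofori) add -ori.
So kiwdif → kiwdifori.

kiwdifori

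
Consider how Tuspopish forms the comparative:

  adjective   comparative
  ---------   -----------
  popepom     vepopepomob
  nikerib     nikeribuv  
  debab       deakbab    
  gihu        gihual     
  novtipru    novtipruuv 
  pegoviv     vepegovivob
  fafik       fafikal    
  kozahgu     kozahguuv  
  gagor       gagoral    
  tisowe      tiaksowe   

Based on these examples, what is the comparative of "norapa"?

norapauv

nikerib and debab both end in -b yet inflect differently (nikeribuv, deakbab), so the final letter is not what conditions the rule; the first letter is.
"norapa" begins with n-. The stems beginning with n- (nikerib → nikeribuv, novtipru → novtipruuv) add -uv.
The other patterns: stems beginning with p- add ve- … -ob around the stem; stems beginning with d- or t- insert -ak- after the first vowel; stems beginning with f- or g- add -al.
So norapa → norapauv.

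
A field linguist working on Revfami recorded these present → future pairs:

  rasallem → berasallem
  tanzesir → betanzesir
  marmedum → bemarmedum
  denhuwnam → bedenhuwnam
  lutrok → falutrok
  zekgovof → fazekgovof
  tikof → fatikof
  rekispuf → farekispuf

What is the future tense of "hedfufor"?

behedfufor

"hedfufor" ends in -r. The one such stem in the data (tanzesir → betanzesir) adds the prefix be-, so the same rule applies.
So hedfufor → behedfufor.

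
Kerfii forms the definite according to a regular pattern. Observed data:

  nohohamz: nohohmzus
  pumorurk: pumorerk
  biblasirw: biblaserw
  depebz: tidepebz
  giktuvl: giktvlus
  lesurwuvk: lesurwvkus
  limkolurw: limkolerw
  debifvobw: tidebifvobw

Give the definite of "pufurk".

puferk

debifvobw and limkolurw both end in -w yet inflect differently (tidebifvobw, limkolerw), so the final letter is not what conditions the rule; the second-to-last letter is.
"pufurk" has second-to-last letter 'r'. The stems whose second-to-last letter is 'r' (limkolurw → limkolerw, pumorurk → pumorerk, biblasirw → biblaserw) change the last vowel to 'e'.
So pufurk → puferk.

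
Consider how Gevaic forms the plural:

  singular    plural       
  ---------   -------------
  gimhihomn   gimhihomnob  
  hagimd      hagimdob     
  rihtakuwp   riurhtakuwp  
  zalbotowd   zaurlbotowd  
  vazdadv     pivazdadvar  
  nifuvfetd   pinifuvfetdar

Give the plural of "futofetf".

hagimd and zalbotowd both end in -d yet inflect differently (hagimdob, zaurlbotowd), so the final letter is not what conditions the rule; the second-to-last letter is.
"futofetf" has second-to-last letter 't'. The one such stem in the data (nifuvfetd → pinifuvfetdar) adds pi- … -ar around the stem, so the same rule applies.
The other patterns: stems whose second-to-last letter is 'm' add -ob; stems whose second-to-last letter is 'w' insert -ur- after the first vowel.
So futofetf → pifutofetfar.

pifutofetfar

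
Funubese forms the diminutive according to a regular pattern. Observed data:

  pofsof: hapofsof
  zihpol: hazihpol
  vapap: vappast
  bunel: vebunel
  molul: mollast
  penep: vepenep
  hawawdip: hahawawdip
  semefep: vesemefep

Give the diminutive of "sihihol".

hasihihol

zihpol and molul both end in -l yet inflect differently (hazihpol, mollast), so the final letter is not what conditions the rule; the last vowel is.
"sihihol" has last vowel 'o'. The stems whose last vowel is 'o' (zihpol → hazihpol, pofsof → hapofsof) add the prefix ha-.
The other patterns: stems whose last vowel is 'a' or 'u' delete the last vowel and add -ast; stems whose last vowel is 'e' add the prefix ve-.
So sihihol → hasihihol.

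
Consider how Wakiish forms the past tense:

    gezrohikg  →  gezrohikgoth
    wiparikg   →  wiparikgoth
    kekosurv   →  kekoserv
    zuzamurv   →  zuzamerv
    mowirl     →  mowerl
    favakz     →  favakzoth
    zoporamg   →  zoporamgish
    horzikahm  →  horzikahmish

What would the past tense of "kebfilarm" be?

gezrohikg and zoporamg both end in -g yet inflect differently (gezrohikgoth, zoporamgish), so the final letter is not what conditions the rule; the second-to-last letter is.
"kebfilarm" has second-to-last letter 'r'. The stems whose second-to-last letter is 'r' (mowirl → mowerl, kekosurv → kekoserv, zuzamurv → zuzamerv) change the last vowel to 'e'.
The other patterns: stems whose second-to-last letter is 'k' add -oth; stems whose second-to-last letter is 'h' or 'm' add -ish.
So kebfilarm → kebfilerm.

kebfilerm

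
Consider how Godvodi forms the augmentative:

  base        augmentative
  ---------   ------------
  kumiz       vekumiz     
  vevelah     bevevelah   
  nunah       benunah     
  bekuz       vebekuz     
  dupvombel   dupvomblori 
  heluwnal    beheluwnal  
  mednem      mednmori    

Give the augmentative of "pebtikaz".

bepebtikaz

"pebtikaz" has last vowel 'a'. The stems whose last vowel is 'a' (nunah → benunah, heluwnal → beheluwnal, vevelah → bevevelah) add the prefix be-.
The other patterns: stems whose last vowel is 'e' delete the last vowel and add -ori; stems whose last vowel is 'i' or 'u' add the prefix ve-.
So pebtikaz → bepebtikaz.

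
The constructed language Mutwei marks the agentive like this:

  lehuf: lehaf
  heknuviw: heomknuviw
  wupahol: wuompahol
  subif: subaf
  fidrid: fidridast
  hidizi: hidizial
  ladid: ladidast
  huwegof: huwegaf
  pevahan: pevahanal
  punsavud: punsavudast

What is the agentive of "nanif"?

nanaf

fidrid and heknuviw both have last vowel 'i' yet inflect differently (fidridast, heomknuviw), so the last vowel is not what conditions the rule; the final letter is.
"nanif" ends in -f. The stems ending in -f (subif → subaf, lehuf → lehaf, huwegof → huwegaf) change the last vowel to 'a'.
The other patterns: stems ending in -d add -ast; stems ending in -l or -w insert -om- after the first vowel; stems ending in -i or -n add -al.
So nanif → nanaf.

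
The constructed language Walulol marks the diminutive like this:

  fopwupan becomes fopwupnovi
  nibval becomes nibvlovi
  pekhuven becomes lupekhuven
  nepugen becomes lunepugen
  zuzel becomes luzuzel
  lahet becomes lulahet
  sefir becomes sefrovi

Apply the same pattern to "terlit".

pekhuven and fopwupan both end in -n yet inflect differently (lupekhuven, fopwupnovi), so the final letter is not what conditions the rule; the last vowel is.
"terlit" has last vowel 'i'. The one such stem in the data (sefir → sefrovi) deletes the last vowel and adds -ovi (as do fopwupan, nibval), so the same rule applies.
So terlit → terltovi.

terltovi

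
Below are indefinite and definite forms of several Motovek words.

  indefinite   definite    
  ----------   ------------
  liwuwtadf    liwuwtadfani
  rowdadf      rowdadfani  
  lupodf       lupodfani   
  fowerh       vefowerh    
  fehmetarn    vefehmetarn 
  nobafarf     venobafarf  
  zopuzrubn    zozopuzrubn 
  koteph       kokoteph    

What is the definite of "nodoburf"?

venodoburf

liwuwtadf and nobafarf both end in -f yet inflect differently (liwuwtadfani, venobafarf), so the final letter is not what conditions the rule; the second-to-last letter is.
"nodoburf" has second-to-last letter 'r'. The stems whose second-to-last letter is 'r' (fowerh → vefowerh, fehmetarn → vefehmetarn, nobafarf → venobafarf) add the prefix ve-.
The other patterns: stems whose second-to-last letter is 'd' add -ani; stems whose second-to-last letter is 'b' or 'p' repeat the first consonant+vowel as a prefix.
So nodoburf → venodoburf.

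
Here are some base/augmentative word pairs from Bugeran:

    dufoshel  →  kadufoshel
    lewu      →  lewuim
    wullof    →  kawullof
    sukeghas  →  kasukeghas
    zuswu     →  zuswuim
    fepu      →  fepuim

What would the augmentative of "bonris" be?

kabonris

zuswu and wullof both have 2 vowels yet inflect differently (zuswuim, kawullof), so the number of vowels is not what conditions the rule; the final letter is.
"bonris" ends in -s. The one such stem in the data (sukeghas → kasukeghas) adds the prefix ka-, so the same rule applies.
So bonris → kabonris.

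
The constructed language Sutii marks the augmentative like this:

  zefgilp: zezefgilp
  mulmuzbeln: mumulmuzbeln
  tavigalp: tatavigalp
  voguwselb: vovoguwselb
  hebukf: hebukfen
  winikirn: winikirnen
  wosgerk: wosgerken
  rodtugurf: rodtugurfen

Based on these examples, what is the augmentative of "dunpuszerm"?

dunpuszermen

mulmuzbeln and winikirn both end in -n yet inflect differently (mumulmuzbeln, winikirnen), so the final letter is not what conditions the rule; the second-to-last letter is.
"dunpuszerm" has second-to-last letter 'r'. The stems whose second-to-last letter is 'r' (winikirn → winikirnen, wosgerk → wosgerken, rodtugurf → rodtugurfen) add -en.
So dunpuszerm → dunpuszermen.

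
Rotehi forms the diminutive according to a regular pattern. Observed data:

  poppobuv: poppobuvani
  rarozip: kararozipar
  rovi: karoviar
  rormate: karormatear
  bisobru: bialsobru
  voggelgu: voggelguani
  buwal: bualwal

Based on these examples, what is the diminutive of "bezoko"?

bealzoko

bisobru and voggelgu both end in -u yet inflect differently (bialsobru, voggelguani), so the final letter is not what conditions the rule; the first letter is.
"bezoko" begins with b-. The stems beginning with b- (buwal → bualwal, bisobru → bialsobru) insert -al- after the first vowel.
So bezoko → bealzoko.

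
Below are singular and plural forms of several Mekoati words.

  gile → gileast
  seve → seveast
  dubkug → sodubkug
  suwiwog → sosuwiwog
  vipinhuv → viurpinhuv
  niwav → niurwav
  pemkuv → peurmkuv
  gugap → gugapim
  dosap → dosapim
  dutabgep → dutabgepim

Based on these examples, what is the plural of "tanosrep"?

"tanosrep" ends in -p. The stems ending in -p (gugap → gugapim, dosap → dosapim, dutabgep → dutabgepim) add -im.
So tanosrep → tanosrepim.

tanosrepim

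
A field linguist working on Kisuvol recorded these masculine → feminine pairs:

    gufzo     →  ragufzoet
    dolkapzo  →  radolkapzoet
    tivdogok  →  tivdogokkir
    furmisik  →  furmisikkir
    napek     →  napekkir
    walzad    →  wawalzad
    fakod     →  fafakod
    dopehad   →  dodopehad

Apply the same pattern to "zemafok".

"zemafok" ends in -k. The stems ending in -k (tivdogok → tivdogokkir, furmisik → furmisikkir, napek → napekkir) double the final consonant and add -ir.
The other patterns: stems ending in -o add ra- … -et around the stem; stems ending in -d repeat the first consonant+vowel as a prefix.
So zemafok → zemafokkir.

zemafokkir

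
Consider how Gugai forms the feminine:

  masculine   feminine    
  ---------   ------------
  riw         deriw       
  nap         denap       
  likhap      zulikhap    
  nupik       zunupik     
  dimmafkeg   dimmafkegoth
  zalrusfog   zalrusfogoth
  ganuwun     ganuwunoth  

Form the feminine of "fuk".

"fuk" has 1 vowel. The stems with 1 vowel (riw → deriw, nap → denap) add the prefix de-.
The other patterns: stems with 2 vowels add the prefix zu-; stems with 3 vowels add -oth.
So fuk → defuk.

defuk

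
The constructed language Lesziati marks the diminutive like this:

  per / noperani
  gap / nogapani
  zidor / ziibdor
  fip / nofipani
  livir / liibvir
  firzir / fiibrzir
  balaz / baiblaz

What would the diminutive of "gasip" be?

gaibsip

per and zidor both end in -r yet inflect differently (noperani, ziibdor), so the final letter is not what conditions the rule; the number of vowels is.
"gasip" has 2 vowels. The stems with 2 vowels (zidor → ziibdor, firzir → fiibrzir, livir → liibvir) insert -ib- after the first vowel.
So gasip → gaibsip.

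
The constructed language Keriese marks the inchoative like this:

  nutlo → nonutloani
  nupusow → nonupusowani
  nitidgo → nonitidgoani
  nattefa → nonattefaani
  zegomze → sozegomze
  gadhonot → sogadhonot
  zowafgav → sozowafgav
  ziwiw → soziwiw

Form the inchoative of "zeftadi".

nupusow and ziwiw both end in -w yet inflect differently (nonupusowani, soziwiw), so the final letter is not what conditions the rule; the first letter is.
"zeftadi" begins with z-. The stems beginning with z- (zegomze → sozegomze, zowafgav → sozowafgav, ziwiw → soziwiw) add the prefix so-.
The other pattern: stems beginning with n- add no- … -ani around the stem.
So zeftadi → sozeftadi.

sozeftadi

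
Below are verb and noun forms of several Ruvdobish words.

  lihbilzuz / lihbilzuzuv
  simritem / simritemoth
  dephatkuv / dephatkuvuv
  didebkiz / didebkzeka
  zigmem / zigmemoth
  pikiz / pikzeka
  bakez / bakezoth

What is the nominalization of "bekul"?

bekuluv

lihbilzuz and bakez both end in -z yet inflect differently (lihbilzuzuv, bakezoth), so the final letter is not what conditions the rule; the last vowel is.
"bekul" has last vowel 'u'. The stems whose last vowel is 'u' (dephatkuv → dephatkuvuv, lihbilzuz → lihbilzuzuv) add -uv.
The other patterns: stems whose last vowel is 'e' add -oth; stems whose last vowel is 'i' delete the last vowel and add -eka.
So bekul → bekuluv.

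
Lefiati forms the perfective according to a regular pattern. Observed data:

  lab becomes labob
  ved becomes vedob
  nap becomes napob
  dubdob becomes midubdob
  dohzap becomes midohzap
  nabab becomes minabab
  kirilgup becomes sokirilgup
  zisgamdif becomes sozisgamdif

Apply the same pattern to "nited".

minited

lab and dubdob both end in -b yet inflect differently (labob, midubdob), so the final letter is not what conditions the rule; the number of vowels is.
"nited" has 2 vowels. The stems with 2 vowels (dubdob → midubdob, dohzap → midohzap, nabab → minabab) add the prefix mi-.
So nited → minited.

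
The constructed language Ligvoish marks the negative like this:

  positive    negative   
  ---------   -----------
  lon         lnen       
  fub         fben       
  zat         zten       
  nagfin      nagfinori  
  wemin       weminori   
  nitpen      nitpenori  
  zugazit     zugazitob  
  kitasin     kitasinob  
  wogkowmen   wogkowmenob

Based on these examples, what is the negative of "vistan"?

lon and nagfin both end in -n yet inflect differently (lnen, nagfinori), so the final letter is not what conditions the rule; the number of vowels is.
"vistan" has 2 vowels. The stems with 2 vowels (nagfin → nagfinori, wemin → weminori, nitpen → nitpenori) add -ori.
So vistan → vistanori.

vistanori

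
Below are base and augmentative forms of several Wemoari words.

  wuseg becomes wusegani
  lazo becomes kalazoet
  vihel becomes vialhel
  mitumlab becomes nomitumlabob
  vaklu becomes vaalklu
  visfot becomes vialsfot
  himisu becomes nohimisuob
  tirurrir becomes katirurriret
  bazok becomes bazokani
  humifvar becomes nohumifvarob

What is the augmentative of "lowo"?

kalowoet

vaklu and himisu both end in -u yet inflect differently (vaalklu, nohimisuob), so the final letter is not what conditions the rule; the first letter is.
"lowo" begins with l-. The one such stem in the data (lazo → kalazoet) adds ka- … -et around the stem, so the same rule applies.
So lowo → kalowoet.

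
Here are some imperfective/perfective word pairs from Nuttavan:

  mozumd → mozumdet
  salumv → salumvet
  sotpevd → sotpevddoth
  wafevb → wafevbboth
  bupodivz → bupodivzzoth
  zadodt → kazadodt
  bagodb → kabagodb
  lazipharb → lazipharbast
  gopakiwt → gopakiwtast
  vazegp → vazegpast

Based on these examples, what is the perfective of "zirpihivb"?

mozumd and sotpevd both end in -d yet inflect differently (mozumdet, sotpevddoth), so the final letter is not what conditions the rule; the second-to-last letter is.
"zirpihivb" has second-to-last letter 'v'. The stems whose second-to-last letter is 'v' (sotpevd → sotpevddoth, wafevb → wafevbboth, bupodivz → bupodivzzoth) double the final consonant and add -oth.
So zirpihivb → zirpihivbboth.

zirpihivbboth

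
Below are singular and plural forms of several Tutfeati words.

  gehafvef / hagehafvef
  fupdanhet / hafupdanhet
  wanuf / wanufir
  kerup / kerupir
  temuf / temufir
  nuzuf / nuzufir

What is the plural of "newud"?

newudir

"newud" has last vowel 'u'. The stems whose last vowel is 'u' (wanuf → wanufir, kerup → kerupir, temuf → temufir) add -ir.
So newud → newudir.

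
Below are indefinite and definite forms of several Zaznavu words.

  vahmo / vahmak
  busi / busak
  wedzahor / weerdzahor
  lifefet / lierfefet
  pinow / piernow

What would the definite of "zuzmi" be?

zuzmak

vahmo and wedzahor both have last vowel 'o' yet inflect differently (vahmak, weerdzahor), so the last vowel is not what conditions the rule; whether the stem ends in a vowel or a consonant is.
"zuzmi" ends in a vowel. The stems ending in a vowel (vahmo → vahmak, busi → busak) drop the final letter and add -ak.
So zuzmi → zuzmak.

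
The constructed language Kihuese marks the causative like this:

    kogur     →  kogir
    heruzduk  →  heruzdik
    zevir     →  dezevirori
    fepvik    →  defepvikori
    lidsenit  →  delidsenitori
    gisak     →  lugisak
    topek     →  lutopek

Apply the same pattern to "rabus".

rabis

kogur and zevir both end in -r yet inflect differently (kogir, dezevirori), so the final letter is not what conditions the rule; the last vowel is.
"rabus" has last vowel 'u'. The stems whose last vowel is 'u' (kogur → kogir, heruzduk → heruzdik) change the last vowel to 'i'.
So rabus → rabis.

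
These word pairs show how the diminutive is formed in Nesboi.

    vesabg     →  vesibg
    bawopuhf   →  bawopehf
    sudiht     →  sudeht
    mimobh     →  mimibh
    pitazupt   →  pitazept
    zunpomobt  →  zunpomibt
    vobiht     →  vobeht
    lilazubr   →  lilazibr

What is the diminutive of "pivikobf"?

pivikibf

"pivikobf" has second-to-last letter 'b'. The stems whose second-to-last letter is 'b' (mimobh → mimibh, zunpomobt → zunpomibt, vesabg → vesibg) change the last vowel to 'i'.
The other pattern: stems whose second-to-last letter is 'h' or 'p' change the last vowel to 'e'.
So pivikobf → pivikibf.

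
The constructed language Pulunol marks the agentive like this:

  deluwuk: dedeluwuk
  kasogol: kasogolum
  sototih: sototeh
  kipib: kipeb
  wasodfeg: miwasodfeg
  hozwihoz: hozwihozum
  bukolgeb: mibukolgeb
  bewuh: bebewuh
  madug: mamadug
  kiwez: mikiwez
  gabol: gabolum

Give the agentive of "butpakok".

bukolgeb and kipib both end in -b yet inflect differently (mibukolgeb, kipeb), so the final letter is not what conditions the rule; the last vowel is.
"butpakok" has last vowel 'o'. The stems whose last vowel is 'o' (kasogol → kasogolum, gabol → gabolum, hozwihoz → hozwihozum) add -um.
The other patterns: stems whose last vowel is 'e' add the prefix mi-; stems whose last vowel is 'i' change the last vowel to 'e'; stems whose last vowel is 'u' repeat the first consonant+vowel as a prefix.
So butpakok → butpakokum.

butpakokum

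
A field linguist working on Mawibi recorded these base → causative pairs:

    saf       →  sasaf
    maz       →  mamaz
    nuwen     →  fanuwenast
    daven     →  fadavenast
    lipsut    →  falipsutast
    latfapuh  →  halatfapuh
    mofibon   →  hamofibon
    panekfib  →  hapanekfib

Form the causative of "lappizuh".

nuwen and mofibon both end in -n yet inflect differently (fanuwenast, hamofibon), so the final letter is not what conditions the rule; the number of vowels is.
"lappizuh" has 3 vowels. The stems with 3 vowels (latfapuh → halatfapuh, mofibon → hamofibon, panekfib → hapanekfib) add the prefix ha-.
So lappizuh → halappizuh.

halappizuh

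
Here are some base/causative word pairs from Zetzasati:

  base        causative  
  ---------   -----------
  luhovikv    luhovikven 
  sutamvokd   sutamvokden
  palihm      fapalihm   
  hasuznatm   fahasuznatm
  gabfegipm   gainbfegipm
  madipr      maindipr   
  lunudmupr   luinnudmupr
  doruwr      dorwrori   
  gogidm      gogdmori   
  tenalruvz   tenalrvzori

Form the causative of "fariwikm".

fariwikmen

palihm and gabfegipm both end in -m yet inflect differently (fapalihm, gainbfegipm), so the final letter is not what conditions the rule; the second-to-last letter is.
"fariwikm" has second-to-last letter 'k'. The stems whose second-to-last letter is 'k' (luhovikv → luhovikven, sutamvokd → sutamvokden) add -en.
So fariwikm → fariwikmen.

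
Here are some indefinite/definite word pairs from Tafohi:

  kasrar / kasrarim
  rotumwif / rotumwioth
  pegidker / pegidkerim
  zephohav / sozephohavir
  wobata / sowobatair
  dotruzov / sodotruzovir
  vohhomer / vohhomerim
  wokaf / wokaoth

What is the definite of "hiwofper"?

kasrar and wokaf both have last vowel 'a' yet inflect differently (kasrarim, wokaoth), so the last vowel is not what conditions the rule; the final letter is.
"hiwofper" ends in -r. The stems ending in -r (vohhomer → vohhomerim, kasrar → kasrarim, pegidker → pegidkerim) add -im.
So hiwofper → hiwofperim.

hiwofperim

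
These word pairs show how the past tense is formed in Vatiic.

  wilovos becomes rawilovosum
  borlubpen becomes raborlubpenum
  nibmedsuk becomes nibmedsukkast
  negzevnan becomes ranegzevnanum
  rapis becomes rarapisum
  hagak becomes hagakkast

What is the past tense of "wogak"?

hagak and negzevnan both have last vowel 'a' yet inflect differently (hagakkast, ranegzevnanum), so the last vowel is not what conditions the rule; the final letter is.
"wogak" ends in -k. The stems ending in -k (hagak → hagakkast, nibmedsuk → nibmedsukkast) double the final consonant and add -ast.
So wogak → wogakkast.

wogakkast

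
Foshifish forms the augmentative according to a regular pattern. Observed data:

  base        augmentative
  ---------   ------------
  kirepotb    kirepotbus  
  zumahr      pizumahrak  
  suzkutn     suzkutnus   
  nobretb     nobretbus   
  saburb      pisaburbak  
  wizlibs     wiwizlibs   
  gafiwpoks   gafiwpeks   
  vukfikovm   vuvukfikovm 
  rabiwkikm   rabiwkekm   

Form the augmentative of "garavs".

"garavs" has second-to-last letter 'v'. The one such stem in the data (vukfikovm → vuvukfikovm) repeats the first consonant+vowel as a prefix (as does wizlibs), so the same rule applies.
The other patterns: stems whose second-to-last letter is 'h' or 'r' add pi- … -ak around the stem; stems whose second-to-last letter is 'k' change the last vowel to 'e'; stems whose second-to-last letter is 't' add -us.
So garavs → gagaravs.

gagaravs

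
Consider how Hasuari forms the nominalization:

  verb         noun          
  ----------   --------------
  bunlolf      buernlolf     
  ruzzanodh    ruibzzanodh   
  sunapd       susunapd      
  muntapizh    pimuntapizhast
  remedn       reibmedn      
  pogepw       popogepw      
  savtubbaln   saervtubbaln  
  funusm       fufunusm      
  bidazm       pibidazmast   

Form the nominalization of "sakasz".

savtubbaln and remedn both end in -n yet inflect differently (saervtubbaln, reibmedn), so the final letter is not what conditions the rule; the second-to-last letter is.
"sakasz" has second-to-last letter 's'. The one such stem in the data (funusm → fufunusm) repeats the first consonant+vowel as a prefix (as do sunapd, pogepw), so the same rule applies.
The other patterns: stems whose second-to-last letter is 'l' insert -er- after the first vowel; stems whose second-to-last letter is 'z' add pi- … -ast around the stem; stems whose second-to-last letter is 'd' insert -ib- after the first vowel.
So sakasz → sasakasz.

sasakasz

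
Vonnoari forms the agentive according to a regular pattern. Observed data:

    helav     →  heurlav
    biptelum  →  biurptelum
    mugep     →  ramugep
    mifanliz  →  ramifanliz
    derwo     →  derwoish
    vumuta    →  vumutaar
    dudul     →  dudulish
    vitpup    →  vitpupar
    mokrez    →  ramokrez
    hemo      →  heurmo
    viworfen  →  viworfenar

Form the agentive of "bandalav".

vitpup and mugep both end in -p yet inflect differently (vitpupar, ramugep), so the final letter is not what conditions the rule; the first letter is.
"bandalav" begins with b-. The one such stem in the data (biptelum → biurptelum) inserts -ur- after the first vowel (as do helav, hemo), so the same rule applies.
So bandalav → baurndalav.

baurndalav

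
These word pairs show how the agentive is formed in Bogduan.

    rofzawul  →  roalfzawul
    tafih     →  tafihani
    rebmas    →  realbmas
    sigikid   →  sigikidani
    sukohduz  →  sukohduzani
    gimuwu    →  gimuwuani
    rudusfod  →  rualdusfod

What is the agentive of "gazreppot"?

"gazreppot" begins with g-. The one such stem in the data (gimuwu → gimuwuani) adds -ani, so the same rule applies.
So gazreppot → gazreppotani.

gazreppotani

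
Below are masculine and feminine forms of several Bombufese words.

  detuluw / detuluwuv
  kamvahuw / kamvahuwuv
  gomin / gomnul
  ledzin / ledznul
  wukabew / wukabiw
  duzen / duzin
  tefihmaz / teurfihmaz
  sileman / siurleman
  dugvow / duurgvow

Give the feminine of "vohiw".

"vohiw" has last vowel 'i'. The stems whose last vowel is 'i' (gomin → gomnul, ledzin → ledznul) delete the last vowel and add -ul.
So vohiw → vohwul.

vohwul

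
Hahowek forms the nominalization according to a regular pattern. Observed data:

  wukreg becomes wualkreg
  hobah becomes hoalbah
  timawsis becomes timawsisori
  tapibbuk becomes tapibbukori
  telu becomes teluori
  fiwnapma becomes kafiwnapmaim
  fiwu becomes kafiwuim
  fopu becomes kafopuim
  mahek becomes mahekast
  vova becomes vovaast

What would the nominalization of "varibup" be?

"varibup" begins with v-. The one such stem in the data (vova → vovaast) adds -ast, so the same rule applies.
The other patterns: stems beginning with h- or w- insert -al- after the first vowel; stems beginning with t- add -ori; stems beginning with f- add ka- … -im around the stem.
So varibup → varibupast.

varibupast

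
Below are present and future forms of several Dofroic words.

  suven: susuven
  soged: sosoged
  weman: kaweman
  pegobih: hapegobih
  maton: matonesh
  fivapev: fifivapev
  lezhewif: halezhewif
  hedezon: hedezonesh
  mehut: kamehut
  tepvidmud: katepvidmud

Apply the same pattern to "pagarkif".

hapagarkif

hedezon and weman both end in -n yet inflect differently (hedezonesh, kaweman), so the final letter is not what conditions the rule; the last vowel is.
"pagarkif" has last vowel 'i'. The stems whose last vowel is 'i' (pegobih → hapegobih, lezhewif → halezhewif) add the prefix ha-.
The other patterns: stems whose last vowel is 'o' add -esh; stems whose last vowel is 'a' or 'u' add the prefix ka-; stems whose last vowel is 'e' repeat the first consonant+vowel as a prefix.
So pagarkif → hapagarkif.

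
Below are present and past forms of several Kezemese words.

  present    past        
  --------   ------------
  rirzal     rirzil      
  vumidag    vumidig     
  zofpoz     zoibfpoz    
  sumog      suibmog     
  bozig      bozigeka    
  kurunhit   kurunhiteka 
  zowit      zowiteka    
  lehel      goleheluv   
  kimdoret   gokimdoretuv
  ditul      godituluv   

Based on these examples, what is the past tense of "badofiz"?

badofizeka

vumidag and sumog both end in -g yet inflect differently (vumidig, suibmog), so the final letter is not what conditions the rule; the last vowel is.
"badofiz" has last vowel 'i'. The stems whose last vowel is 'i' (bozig → bozigeka, kurunhit → kurunhiteka, zowit → zowiteka) add -eka.
So badofiz → badofizeka.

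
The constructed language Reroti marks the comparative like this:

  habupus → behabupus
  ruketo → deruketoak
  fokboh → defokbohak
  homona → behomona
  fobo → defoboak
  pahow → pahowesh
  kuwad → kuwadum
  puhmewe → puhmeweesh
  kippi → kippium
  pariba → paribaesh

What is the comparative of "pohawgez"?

pohawgezesh

pariba and homona both end in -a yet inflect differently (paribaesh, behomona), so the final letter is not what conditions the rule; the first letter is.
"pohawgez" begins with p-. The stems beginning with p- (pariba → paribaesh, pahow → pahowesh, puhmewe → puhmeweesh) add -esh.
The other patterns: stems beginning with f- or r- add de- … -ak around the stem; stems beginning with k- add -um; stems beginning with h- add the prefix be-.
So pohawgez → pohawgezesh.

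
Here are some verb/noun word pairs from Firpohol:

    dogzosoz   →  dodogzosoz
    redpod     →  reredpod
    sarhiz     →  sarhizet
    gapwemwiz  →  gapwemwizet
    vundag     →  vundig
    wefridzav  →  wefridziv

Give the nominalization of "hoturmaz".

hoturmiz

dogzosoz and sarhiz both end in -z yet inflect differently (dodogzosoz, sarhizet), so the final letter is not what conditions the rule; the last vowel is.
"hoturmaz" has last vowel 'a'. The stems whose last vowel is 'a' (vundag → vundig, wefridzav → wefridziv) change the last vowel to 'i'.
So hoturmaz → hoturmiz.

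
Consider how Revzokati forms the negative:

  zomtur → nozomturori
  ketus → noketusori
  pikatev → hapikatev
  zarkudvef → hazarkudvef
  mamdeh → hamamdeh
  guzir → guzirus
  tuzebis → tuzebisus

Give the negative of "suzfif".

zomtur and guzir both end in -r yet inflect differently (nozomturori, guzirus), so the final letter is not what conditions the rule; the last vowel is.
"suzfif" has last vowel 'i'. The stems whose last vowel is 'i' (guzir → guzirus, tuzebis → tuzebisus) add -us.
So suzfif → suzfifus.

suzfifus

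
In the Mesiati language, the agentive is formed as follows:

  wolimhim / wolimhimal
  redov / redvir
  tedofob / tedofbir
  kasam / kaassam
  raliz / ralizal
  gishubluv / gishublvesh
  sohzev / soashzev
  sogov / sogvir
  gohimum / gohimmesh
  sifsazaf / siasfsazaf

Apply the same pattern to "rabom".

"rabom" has last vowel 'o'. The stems whose last vowel is 'o' (sogov → sogvir, redov → redvir, tedofob → tedofbir) delete the last vowel and add -ir.
So rabom → rabmir.

rabmir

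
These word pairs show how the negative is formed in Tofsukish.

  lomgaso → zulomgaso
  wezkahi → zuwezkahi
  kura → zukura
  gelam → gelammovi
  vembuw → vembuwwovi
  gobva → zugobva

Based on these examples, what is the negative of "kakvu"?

zukakvu

gobva and gelam both have last vowel 'a' yet inflect differently (zugobva, gelammovi), so the last vowel is not what conditions the rule; whether the stem ends in a vowel or a consonant is.
"kakvu" ends in a vowel. The stems ending in a vowel (gobva → zugobva, wezkahi → zuwezkahi, kura → zukura) add the prefix zu-.
The other pattern: stems ending in a consonant double the final consonant and add -ovi.
So kakvu → zukakvu.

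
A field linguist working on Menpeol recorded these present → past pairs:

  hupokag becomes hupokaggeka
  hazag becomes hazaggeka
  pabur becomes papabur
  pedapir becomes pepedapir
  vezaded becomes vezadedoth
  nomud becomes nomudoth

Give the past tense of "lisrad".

pabur and nomud both have last vowel 'u' yet inflect differently (papabur, nomudoth), so the last vowel is not what conditions the rule; the final letter is.
"lisrad" ends in -d. The stems ending in -d (vezaded → vezadedoth, nomud → nomudoth) add -oth.
The other patterns: stems ending in -g double the final consonant and add -eka; stems ending in -r repeat the first consonant+vowel as a prefix.
So lisrad → lisradoth.

lisradoth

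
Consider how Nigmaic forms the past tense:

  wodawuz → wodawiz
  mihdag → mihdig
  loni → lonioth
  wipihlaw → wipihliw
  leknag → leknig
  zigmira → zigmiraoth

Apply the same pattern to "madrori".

"madrori" ends in a vowel. The stems ending in a vowel (loni → lonioth, zigmira → zigmiraoth) add -oth.
The other pattern: stems ending in a consonant change the last vowel to 'i'.
So madrori → madrorioth.

madrorioth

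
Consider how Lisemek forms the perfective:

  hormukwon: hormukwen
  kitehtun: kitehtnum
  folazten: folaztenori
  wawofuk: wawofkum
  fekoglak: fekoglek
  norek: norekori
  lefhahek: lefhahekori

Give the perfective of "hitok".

"hitok" has last vowel 'o'. The one such stem in the data (hormukwon → hormukwen) changes the last vowel to 'e' (as does fekoglak), so the same rule applies.
The other patterns: stems whose last vowel is 'e' add -ori; stems whose last vowel is 'u' delete the last vowel and add -um.
So hitok → hitek.

hitek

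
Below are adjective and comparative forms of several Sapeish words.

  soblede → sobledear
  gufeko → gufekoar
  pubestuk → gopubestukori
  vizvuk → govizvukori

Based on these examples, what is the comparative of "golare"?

"golare" ends in a vowel. The stems ending in a vowel (soblede → sobledear, gufeko → gufekoar) add -ar.
The other pattern: stems ending in a consonant add go- … -ori around the stem.
So golare → golarear.

golarear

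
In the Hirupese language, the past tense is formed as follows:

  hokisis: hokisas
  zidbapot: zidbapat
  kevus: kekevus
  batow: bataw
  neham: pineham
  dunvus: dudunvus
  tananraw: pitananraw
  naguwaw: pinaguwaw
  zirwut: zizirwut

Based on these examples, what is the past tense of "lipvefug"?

zirwut and zidbapot both end in -t yet inflect differently (zizirwut, zidbapat), so the final letter is not what conditions the rule; the last vowel is.
"lipvefug" has last vowel 'u'. The stems whose last vowel is 'u' (kevus → kekevus, dunvus → dudunvus, zirwut → zizirwut) repeat the first consonant+vowel as a prefix.
So lipvefug → lilipvefug.

lilipvefug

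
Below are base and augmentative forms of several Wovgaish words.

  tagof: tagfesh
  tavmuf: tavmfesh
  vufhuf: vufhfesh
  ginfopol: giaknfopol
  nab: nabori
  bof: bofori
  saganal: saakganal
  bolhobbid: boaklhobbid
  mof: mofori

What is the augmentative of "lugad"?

bof and vufhuf both end in -f yet inflect differently (bofori, vufhfesh), so the final letter is not what conditions the rule; the number of vowels is.
"lugad" has 2 vowels. The stems with 2 vowels (vufhuf → vufhfesh, tagof → tagfesh, tavmuf → tavmfesh) delete the last vowel and add -esh.
The other patterns: stems with 1 vowel add -ori; stems with 3 vowels insert -ak- after the first vowel.
So lugad → lugdesh.

lugdesh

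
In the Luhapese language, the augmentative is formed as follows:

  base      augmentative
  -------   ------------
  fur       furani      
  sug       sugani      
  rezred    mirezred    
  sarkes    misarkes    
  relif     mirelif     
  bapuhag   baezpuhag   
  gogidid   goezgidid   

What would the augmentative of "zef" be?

zefani

sug and bapuhag both end in -g yet inflect differently (sugani, baezpuhag), so the final letter is not what conditions the rule; the number of vowels is.
"zef" has 1 vowel. The stems with 1 vowel (fur → furani, sug → sugani) add -ani.
The other patterns: stems with 2 vowels add the prefix mi-; stems with 3 vowels insert -ez- after the first vowel.
So zef → zefani.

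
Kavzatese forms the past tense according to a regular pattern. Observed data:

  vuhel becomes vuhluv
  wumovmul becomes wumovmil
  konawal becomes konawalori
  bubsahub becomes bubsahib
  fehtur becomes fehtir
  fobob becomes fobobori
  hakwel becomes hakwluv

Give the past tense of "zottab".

zottabori

"zottab" has last vowel 'a'. The one such stem in the data (konawal → konawalori) adds -ori, so the same rule applies.
So zottab → zottabori.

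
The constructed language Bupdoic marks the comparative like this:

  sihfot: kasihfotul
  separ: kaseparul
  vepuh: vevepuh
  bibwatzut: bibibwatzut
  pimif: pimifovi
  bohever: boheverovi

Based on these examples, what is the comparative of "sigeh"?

sigehovi

sihfot and bibwatzut both end in -t yet inflect differently (kasihfotul, bibibwatzut), so the final letter is not what conditions the rule; the last vowel is.
"sigeh" has last vowel 'e'. The one such stem in the data (bohever → boheverovi) adds -ovi, so the same rule applies.
The other patterns: stems whose last vowel is 'a' or 'o' add ka- … -ul around the stem; stems whose last vowel is 'u' repeat the first consonant+vowel as a prefix.
So sigeh → sigehovi.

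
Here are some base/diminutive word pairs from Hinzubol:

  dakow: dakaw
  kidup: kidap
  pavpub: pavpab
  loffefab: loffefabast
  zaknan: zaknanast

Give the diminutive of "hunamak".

loffefab and pavpub both end in -b yet inflect differently (loffefabast, pavpab), so the final letter is not what conditions the rule; the last vowel is.
"hunamak" has last vowel 'a'. The stems whose last vowel is 'a' (loffefab → loffefabast, zaknan → zaknanast) add -ast.
The other pattern: stems whose last vowel is 'o' or 'u' change the last vowel to 'a'.
So hunamak → hunamakast.

hunamakast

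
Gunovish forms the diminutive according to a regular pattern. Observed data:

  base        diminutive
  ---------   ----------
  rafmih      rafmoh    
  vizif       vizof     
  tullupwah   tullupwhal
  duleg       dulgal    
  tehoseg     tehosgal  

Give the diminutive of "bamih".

"bamih" has last vowel 'i'. The stems whose last vowel is 'i' (rafmih → rafmoh, vizif → vizof) change the last vowel to 'o'.
So bamih → bamoh.

bamoh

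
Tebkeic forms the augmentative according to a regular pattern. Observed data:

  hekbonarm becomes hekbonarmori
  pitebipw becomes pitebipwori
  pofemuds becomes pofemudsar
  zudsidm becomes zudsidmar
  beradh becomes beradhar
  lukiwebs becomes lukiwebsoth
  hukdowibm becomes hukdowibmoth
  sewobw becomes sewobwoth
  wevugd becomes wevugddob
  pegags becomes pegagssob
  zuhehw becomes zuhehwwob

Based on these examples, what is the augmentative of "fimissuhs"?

fimissuhssob

hekbonarm and zudsidm both end in -m yet inflect differently (hekbonarmori, zudsidmar), so the final letter is not what conditions the rule; the second-to-last letter is.
"fimissuhs" has second-to-last letter 'h'. The one such stem in the data (zuhehw → zuhehwwob) doubles the final consonant and adds -ob (as do wevugd, pegags), so the same rule applies.
So fimissuhs → fimissuhssob.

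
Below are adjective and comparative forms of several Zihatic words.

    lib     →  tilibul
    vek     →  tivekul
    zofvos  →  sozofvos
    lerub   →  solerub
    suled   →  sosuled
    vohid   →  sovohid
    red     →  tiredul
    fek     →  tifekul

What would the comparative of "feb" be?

tifebul

vohid and red both end in -d yet inflect differently (sovohid, tiredul), so the final letter is not what conditions the rule; the number of vowels is.
"feb" has 1 vowel. The stems with 1 vowel (red → tiredul, vek → tivekul, fek → tifekul) add ti- … -ul around the stem.
The other pattern: stems with 2 vowels add the prefix so-.
So feb → tifebul.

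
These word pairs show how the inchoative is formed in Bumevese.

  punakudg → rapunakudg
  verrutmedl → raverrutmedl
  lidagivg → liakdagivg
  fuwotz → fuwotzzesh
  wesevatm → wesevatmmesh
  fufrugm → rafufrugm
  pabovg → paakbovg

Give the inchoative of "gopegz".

lidagivg and punakudg both end in -g yet inflect differently (liakdagivg, rapunakudg), so the final letter is not what conditions the rule; the second-to-last letter is.
"gopegz" has second-to-last letter 'g'. The one such stem in the data (fufrugm → rafufrugm) adds the prefix ra-, so the same rule applies.
So gopegz → ragopegz.

ragopegz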